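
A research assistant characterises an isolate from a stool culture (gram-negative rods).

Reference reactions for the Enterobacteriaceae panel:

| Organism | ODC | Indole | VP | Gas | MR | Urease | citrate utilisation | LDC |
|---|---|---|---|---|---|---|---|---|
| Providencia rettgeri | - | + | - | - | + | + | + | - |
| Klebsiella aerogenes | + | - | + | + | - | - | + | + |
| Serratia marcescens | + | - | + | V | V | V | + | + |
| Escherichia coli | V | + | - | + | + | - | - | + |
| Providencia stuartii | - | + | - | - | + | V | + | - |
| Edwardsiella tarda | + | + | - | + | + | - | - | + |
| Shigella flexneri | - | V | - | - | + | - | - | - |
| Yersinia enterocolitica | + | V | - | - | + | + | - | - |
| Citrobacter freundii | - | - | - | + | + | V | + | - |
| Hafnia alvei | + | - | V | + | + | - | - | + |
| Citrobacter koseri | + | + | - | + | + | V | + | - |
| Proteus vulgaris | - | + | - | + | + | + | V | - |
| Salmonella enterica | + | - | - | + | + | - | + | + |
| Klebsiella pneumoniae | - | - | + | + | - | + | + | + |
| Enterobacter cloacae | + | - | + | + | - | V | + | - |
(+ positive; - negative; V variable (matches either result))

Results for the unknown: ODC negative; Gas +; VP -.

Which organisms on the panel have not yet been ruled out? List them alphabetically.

Citrobacter freundii, Escherichia coli, Proteus vulgaris

Gas +: excludes Providencia rettgeri, Providencia stuartii, Shigella flexneri, Yersinia enterocolitica — 11 left.
VP -: excludes Klebsiella aerogenes, Serratia marcescens, Klebsiella pneumoniae, Enterobacter cloacae — 7 left.
ODC -: excludes Edwardsiella tarda, Hafnia alvei, Citrobacter koseri, Salmonella enterica — 3 left.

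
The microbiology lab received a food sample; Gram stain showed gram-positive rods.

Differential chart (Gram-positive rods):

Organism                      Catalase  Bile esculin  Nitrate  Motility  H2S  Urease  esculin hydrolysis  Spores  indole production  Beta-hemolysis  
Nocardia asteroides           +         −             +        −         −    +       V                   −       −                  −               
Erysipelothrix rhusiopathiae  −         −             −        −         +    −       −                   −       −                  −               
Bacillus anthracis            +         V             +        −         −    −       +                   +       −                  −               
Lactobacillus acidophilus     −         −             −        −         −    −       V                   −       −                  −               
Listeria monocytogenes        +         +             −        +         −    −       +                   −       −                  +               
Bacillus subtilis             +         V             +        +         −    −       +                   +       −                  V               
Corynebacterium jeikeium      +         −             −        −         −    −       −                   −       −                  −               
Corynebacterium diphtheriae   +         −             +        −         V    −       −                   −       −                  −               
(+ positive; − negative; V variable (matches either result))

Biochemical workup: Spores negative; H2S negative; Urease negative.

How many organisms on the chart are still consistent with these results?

4

Spores −: excludes Bacillus anthracis, Bacillus subtilis — 6 left.
Urease −: excludes Nocardia asteroides — 5 left.
H2S −: excludes Erysipelothrix rhusiopathiae — 4 left.
Still consistent: Corynebacterium diphtheriae, Corynebacterium jeikeium, Lactobacillus acidophilus, Listeria monocytogenes.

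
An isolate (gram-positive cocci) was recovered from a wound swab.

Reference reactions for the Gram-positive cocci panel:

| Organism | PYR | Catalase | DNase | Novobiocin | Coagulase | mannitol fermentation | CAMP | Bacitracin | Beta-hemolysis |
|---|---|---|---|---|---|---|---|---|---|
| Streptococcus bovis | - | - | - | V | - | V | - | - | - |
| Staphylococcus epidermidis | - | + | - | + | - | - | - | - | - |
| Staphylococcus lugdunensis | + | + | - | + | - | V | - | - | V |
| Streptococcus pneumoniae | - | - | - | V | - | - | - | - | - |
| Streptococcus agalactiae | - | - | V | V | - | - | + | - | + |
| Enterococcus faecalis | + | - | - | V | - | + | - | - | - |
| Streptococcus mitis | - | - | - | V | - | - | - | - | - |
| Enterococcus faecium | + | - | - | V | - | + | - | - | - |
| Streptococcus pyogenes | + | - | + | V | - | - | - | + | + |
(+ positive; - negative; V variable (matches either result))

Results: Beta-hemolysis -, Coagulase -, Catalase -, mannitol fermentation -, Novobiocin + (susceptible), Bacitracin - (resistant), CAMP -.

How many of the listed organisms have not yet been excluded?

3

CAMP -: excludes Streptococcus agalactiae — 8 left.
mannitol fermentation -: excludes Enterococcus faecalis, Enterococcus faecium — 6 left.
Coagulase -: all 6 remaining candidates are consistent.
Bacitracin -: excludes Streptococcus pyogenes — 5 left.
Beta-hemolysis -: all 5 remaining candidates are consistent.
Novobiocin +: all 5 remaining candidates are consistent.
Catalase -: excludes Staphylococcus epidermidis, Staphylococcus lugdunensis — 3 left.
Still consistent: Streptococcus bovis, Streptococcus mitis, Streptococcus pneumoniae.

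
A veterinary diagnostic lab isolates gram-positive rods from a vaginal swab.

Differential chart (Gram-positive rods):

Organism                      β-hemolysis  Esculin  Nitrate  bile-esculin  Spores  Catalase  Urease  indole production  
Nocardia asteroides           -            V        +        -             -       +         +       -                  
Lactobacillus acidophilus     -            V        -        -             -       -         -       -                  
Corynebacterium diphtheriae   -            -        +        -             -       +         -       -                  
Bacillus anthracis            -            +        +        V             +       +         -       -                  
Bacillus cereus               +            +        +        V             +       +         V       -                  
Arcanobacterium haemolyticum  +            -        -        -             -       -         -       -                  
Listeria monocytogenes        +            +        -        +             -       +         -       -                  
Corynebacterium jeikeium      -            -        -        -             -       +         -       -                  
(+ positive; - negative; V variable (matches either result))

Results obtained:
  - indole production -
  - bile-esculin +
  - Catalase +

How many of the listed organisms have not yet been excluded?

3

indole production -: all 8 remaining candidates are consistent.
Catalase +: excludes Lactobacillus acidophilus, Arcanobacterium haemolyticum — 6 left.
bile-esculin +: excludes Nocardia asteroides, Corynebacterium diphtheriae, Corynebacterium jeikeium — 3 left.
Still consistent: Bacillus anthracis, Bacillus cereus, Listeria monocytogenes.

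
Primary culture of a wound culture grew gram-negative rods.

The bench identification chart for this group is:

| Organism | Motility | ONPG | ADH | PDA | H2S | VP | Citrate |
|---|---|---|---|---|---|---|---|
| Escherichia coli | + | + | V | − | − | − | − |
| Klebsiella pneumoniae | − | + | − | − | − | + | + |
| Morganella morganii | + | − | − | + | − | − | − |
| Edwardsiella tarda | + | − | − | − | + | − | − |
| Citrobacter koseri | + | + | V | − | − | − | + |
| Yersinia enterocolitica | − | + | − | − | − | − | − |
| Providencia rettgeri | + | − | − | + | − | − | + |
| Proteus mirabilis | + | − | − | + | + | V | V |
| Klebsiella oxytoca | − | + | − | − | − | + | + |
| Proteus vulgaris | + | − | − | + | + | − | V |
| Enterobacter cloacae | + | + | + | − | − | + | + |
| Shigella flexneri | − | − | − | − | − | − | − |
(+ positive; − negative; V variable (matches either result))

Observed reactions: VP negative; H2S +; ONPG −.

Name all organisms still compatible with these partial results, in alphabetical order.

H2S +: excludes 9 organisms — 3 left.
VP −: all 3 remaining candidates are consistent.
ONPG −: all 3 remaining candidates are consistent.

Edwardsiella tarda, Proteus mirabilis, Proteus vulgaris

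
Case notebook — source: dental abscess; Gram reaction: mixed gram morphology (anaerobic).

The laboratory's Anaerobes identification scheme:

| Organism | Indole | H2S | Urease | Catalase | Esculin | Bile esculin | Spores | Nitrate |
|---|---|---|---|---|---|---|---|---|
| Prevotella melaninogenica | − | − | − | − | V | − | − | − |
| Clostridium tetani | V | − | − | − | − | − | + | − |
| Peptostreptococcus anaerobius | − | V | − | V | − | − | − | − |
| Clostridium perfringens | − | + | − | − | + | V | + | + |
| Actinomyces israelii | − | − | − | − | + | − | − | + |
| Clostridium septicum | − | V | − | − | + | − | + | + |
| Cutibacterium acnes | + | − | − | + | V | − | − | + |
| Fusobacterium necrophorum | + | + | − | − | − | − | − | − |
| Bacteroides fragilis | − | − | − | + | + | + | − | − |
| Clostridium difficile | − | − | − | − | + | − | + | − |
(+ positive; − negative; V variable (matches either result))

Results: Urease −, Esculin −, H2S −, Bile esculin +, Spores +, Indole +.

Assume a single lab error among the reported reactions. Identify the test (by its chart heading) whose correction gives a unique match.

Bile esculin

As reported, no row in the chart matches all 6 reactions.
Reversing Indole → still no organism matches.
Reversing Bile esculin (to −) → unique match: Clostridium tetani.
Reversing H2S → still no organism matches.
Reversing Spores → still no organism matches.
Reversing Esculin → still no organism matches.
Reversing Urease → still no organism matches.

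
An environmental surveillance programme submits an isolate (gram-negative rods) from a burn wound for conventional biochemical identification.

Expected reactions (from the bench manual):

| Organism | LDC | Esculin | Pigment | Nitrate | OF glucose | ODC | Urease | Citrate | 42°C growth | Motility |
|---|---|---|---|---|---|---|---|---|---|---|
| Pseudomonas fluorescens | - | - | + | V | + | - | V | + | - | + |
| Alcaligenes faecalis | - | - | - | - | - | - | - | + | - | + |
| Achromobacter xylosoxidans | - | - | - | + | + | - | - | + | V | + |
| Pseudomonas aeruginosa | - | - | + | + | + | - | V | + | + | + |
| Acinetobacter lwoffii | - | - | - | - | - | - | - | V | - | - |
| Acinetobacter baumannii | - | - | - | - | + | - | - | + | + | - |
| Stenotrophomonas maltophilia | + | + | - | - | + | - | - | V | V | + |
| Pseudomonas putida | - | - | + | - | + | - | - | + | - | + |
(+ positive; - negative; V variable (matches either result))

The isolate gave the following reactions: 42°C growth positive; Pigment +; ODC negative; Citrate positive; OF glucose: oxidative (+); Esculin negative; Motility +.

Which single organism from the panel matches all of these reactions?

Pseudomonas aeruginosa

Pigment +: excludes 5 organisms — 3 left.
OF glucose +: all 3 remaining candidates are consistent.
Citrate +: all 3 remaining candidates are consistent.
Esculin -: all 3 remaining candidates are consistent.
42°C growth +: excludes Pseudomonas fluorescens, Pseudomonas putida — 1 left.
ODC -: the one remaining candidate is consistent.
Motility +: the one remaining candidate is consistent.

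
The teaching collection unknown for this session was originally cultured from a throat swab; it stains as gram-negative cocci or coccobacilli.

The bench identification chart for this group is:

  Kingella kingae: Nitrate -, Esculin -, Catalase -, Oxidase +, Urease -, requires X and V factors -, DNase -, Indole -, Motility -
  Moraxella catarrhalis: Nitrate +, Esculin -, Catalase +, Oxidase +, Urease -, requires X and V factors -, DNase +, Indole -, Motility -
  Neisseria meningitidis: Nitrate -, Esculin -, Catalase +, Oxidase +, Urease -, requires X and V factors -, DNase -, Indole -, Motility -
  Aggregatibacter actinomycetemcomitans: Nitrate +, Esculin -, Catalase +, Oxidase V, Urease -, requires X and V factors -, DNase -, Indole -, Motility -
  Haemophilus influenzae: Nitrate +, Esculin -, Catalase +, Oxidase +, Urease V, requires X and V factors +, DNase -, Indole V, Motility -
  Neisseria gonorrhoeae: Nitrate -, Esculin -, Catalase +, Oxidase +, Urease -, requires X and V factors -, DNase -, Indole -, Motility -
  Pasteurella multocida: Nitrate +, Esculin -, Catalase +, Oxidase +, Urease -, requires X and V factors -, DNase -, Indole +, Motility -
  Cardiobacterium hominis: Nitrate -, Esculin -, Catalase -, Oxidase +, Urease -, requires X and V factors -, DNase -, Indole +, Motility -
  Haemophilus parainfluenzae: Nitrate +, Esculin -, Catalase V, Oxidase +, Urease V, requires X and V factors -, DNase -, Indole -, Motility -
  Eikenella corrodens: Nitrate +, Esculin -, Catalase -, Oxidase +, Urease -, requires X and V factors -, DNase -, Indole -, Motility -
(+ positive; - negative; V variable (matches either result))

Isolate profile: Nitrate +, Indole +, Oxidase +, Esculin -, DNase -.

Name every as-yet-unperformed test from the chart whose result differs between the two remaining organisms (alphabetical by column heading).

requires X and V factors

Esculin -: all 10 remaining candidates are consistent.
Oxidase +: all 10 remaining candidates are consistent.
DNase -: excludes Moraxella catarrhalis — 9 left.
Indole +: excludes 6 organisms — 3 left.
Nitrate +: excludes Cardiobacterium hominis — 2 left.
Two candidates remain: Haemophilus influenzae and Pasteurella multocida.
  Catalase: + vs + — same for both, does not separate.
  Urease: V vs - — variable for at least one, does not separate.
  requires X and V factors: Haemophilus influenzae +, Pasteurella multocida - — discriminates.
  Motility: - vs - — same for both, does not separate.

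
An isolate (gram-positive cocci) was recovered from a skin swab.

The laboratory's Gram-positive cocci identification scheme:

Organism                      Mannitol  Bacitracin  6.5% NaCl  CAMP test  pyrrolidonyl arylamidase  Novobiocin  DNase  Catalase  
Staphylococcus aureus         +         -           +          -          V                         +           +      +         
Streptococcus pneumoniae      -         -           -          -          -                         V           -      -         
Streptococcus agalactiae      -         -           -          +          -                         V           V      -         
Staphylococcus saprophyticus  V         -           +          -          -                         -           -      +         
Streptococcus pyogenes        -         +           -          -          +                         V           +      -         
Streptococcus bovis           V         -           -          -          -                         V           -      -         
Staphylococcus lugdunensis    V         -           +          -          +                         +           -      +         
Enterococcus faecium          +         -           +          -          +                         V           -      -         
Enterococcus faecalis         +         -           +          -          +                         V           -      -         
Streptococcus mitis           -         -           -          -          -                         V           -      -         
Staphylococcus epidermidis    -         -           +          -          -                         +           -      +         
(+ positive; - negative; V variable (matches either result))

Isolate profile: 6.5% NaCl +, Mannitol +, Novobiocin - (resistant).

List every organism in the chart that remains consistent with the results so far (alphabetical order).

Enterococcus faecalis, Enterococcus faecium, Staphylococcus saprophyticus

Novobiocin -: excludes Staphylococcus aureus, Staphylococcus lugdunensis, Staphylococcus epidermidis — 8 left.
6.5% NaCl +: excludes 5 organisms — 3 left.
Mannitol +: all 3 remaining candidates are consistent.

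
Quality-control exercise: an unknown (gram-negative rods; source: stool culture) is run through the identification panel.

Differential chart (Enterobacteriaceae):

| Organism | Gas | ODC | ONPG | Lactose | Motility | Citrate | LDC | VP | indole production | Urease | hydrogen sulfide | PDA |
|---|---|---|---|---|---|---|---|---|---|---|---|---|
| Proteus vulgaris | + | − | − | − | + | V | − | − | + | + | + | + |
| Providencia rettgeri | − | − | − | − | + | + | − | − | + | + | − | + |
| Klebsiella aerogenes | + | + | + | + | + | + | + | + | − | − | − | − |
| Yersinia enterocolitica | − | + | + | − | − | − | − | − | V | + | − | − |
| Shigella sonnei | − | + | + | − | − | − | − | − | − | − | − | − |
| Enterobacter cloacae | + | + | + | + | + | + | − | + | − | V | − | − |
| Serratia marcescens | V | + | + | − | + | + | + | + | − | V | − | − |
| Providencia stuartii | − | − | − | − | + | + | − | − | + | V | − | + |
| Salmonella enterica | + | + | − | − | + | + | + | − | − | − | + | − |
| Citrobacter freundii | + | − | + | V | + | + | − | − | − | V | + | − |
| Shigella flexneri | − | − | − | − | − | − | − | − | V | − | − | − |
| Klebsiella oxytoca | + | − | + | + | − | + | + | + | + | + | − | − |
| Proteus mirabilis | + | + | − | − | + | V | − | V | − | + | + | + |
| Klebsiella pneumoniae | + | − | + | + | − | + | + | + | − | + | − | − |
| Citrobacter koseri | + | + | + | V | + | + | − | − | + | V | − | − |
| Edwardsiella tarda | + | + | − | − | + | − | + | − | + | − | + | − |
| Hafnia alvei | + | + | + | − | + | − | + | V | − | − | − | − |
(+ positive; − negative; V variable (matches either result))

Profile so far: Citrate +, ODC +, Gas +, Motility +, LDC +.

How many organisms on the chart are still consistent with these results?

Motility +: excludes 5 organisms — 12 left.
ODC +: excludes Proteus vulgaris, Providencia rettgeri, Providencia stuartii, Citrobacter freundii — 8 left.
LDC +: excludes Enterobacter cloacae, Proteus mirabilis, Citrobacter koseri — 5 left.
Gas +: all 5 remaining candidates are consistent.
Citrate +: excludes Edwardsiella tarda, Hafnia alvei — 3 left.
Still consistent: Klebsiella aerogenes, Salmonella enterica, Serratia marcescens.

3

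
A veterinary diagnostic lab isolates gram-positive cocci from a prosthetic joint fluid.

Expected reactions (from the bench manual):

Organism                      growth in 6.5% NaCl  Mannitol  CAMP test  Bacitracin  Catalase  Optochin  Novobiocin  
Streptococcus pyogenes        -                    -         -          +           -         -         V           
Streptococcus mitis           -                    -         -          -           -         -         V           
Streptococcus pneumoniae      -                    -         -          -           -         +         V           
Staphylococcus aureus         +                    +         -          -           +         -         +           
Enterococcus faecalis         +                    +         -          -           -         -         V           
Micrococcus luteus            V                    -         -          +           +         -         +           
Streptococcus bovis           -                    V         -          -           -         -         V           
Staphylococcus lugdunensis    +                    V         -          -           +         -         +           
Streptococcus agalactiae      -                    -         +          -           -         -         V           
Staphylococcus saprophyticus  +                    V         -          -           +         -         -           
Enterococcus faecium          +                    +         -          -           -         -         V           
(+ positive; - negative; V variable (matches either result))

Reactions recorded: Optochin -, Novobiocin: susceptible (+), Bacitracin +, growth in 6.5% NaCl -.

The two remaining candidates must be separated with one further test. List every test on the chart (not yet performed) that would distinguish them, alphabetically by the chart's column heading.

Catalase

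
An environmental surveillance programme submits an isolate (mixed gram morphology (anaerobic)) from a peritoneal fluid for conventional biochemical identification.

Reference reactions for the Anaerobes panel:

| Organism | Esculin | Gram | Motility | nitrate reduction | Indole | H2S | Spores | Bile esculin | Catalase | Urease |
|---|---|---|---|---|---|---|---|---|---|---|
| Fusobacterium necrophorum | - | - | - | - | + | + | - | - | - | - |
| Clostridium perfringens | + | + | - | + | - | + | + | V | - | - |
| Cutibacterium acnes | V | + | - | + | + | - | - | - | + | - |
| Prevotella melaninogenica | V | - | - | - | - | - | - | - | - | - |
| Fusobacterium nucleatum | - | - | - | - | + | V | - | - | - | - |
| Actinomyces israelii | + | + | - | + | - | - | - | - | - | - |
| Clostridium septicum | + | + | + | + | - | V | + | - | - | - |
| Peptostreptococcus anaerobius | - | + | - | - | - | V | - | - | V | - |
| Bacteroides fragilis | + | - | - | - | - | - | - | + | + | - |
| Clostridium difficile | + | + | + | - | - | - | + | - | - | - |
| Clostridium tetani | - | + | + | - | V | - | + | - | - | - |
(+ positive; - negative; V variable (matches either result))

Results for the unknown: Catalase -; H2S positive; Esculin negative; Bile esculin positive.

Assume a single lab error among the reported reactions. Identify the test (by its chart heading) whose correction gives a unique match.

As reported, no row in the chart matches all 4 reactions.
Reversing Catalase → still no organism matches.
Reversing H2S → still no organism matches.
Reversing Bile esculin → 3 organisms match (not unique).
Reversing Esculin (to +) → unique match: Clostridium perfringens.

Esculin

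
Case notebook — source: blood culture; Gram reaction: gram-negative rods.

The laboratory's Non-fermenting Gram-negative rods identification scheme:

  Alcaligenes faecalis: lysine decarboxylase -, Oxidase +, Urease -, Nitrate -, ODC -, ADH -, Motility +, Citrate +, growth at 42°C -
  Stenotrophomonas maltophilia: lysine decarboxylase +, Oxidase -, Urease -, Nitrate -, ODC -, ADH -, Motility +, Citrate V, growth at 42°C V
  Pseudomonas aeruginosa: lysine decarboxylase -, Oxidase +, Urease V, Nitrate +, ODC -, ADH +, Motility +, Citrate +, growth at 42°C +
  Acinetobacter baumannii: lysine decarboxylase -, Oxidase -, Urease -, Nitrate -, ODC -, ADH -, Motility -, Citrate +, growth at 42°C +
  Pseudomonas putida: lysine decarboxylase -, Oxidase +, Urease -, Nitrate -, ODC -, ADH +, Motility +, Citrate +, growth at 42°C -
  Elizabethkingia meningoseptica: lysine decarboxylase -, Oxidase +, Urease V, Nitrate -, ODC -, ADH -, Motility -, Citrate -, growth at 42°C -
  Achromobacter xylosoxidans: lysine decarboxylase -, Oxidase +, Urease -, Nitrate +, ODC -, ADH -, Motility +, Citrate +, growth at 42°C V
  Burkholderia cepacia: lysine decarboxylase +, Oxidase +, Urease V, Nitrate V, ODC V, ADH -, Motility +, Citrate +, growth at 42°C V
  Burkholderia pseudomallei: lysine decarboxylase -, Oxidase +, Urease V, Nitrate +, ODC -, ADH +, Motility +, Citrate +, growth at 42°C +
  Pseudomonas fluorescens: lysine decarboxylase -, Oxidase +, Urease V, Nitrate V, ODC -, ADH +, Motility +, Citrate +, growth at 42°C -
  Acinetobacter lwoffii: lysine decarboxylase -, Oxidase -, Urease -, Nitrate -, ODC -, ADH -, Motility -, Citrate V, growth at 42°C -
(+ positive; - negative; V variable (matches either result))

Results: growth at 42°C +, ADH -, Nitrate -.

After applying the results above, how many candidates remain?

3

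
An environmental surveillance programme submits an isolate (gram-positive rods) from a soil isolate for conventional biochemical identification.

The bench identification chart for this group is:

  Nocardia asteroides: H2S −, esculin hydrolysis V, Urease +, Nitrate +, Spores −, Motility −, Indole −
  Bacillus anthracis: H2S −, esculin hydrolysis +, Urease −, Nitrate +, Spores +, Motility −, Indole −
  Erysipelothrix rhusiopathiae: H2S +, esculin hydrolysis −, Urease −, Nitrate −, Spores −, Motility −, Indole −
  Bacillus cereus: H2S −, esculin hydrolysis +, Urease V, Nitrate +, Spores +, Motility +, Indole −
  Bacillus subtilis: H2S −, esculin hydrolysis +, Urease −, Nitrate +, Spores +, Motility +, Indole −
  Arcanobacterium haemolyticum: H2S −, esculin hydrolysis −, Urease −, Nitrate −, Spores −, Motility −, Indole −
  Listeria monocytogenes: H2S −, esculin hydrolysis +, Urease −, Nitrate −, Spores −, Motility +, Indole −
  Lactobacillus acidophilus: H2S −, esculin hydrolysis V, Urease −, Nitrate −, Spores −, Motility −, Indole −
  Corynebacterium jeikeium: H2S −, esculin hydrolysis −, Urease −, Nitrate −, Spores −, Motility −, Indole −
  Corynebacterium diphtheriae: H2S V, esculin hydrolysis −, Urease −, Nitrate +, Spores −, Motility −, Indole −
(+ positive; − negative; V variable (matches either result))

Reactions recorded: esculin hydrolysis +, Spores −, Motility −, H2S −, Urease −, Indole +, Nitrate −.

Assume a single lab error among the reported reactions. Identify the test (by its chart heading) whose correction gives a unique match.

As reported, no row in the chart matches all 7 reactions.
Reversing H2S → still no organism matches.
Reversing Nitrate → still no organism matches.
Reversing esculin hydrolysis → still no organism matches.
Reversing Urease → still no organism matches.
Reversing Motility → still no organism matches.
Reversing Spores → still no organism matches.
Reversing Indole (to −) → unique match: Lactobacillus acidophilus.

Indole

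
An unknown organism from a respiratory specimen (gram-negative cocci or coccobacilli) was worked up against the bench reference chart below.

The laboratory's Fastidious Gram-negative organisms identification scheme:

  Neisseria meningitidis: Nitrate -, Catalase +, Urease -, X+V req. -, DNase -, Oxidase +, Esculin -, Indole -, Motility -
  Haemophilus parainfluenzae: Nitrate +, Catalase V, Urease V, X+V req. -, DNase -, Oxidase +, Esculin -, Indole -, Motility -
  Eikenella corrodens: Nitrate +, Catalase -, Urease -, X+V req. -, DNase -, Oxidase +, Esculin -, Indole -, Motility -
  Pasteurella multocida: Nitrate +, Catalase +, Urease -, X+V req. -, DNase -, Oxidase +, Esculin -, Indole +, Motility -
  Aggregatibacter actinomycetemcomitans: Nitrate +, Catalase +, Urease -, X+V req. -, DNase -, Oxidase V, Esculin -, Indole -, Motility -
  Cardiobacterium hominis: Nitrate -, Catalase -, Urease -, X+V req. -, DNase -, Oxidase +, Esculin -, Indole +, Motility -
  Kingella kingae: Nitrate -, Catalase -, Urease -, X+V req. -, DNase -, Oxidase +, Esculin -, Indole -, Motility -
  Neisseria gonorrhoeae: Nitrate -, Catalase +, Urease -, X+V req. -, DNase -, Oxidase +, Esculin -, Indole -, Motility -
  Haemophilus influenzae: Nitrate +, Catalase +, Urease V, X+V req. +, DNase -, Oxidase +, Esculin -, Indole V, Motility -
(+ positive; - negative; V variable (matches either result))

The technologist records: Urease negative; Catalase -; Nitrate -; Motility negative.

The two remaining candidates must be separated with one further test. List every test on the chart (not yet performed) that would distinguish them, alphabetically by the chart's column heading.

Indole

Catalase -: excludes 5 organisms — 4 left.
Urease -: all 4 remaining candidates are consistent.
Motility -: all 4 remaining candidates are consistent.
Nitrate -: excludes Haemophilus parainfluenzae, Eikenella corrodens — 2 left.
Two candidates remain: Cardiobacterium hominis and Kingella kingae.
  X+V req.: - vs - — same for both, does not separate.
  DNase: - vs - — same for both, does not separate.
  Oxidase: + vs + — same for both, does not separate.
  Esculin: - vs - — same for both, does not separate.
  Indole: Cardiobacterium hominis +, Kingella kingae - — discriminates.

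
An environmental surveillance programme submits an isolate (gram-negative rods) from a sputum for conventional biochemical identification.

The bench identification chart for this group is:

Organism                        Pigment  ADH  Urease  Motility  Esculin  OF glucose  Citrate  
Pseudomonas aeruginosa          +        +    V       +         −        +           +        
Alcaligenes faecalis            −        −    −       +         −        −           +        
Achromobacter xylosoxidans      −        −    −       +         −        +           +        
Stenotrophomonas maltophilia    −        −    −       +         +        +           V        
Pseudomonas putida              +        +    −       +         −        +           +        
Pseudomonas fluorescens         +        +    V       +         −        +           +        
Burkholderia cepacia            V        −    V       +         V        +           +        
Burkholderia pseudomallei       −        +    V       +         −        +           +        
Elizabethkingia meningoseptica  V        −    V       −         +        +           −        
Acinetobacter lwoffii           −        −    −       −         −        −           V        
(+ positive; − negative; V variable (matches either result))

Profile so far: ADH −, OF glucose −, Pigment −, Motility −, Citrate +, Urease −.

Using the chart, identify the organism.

Acinetobacter lwoffii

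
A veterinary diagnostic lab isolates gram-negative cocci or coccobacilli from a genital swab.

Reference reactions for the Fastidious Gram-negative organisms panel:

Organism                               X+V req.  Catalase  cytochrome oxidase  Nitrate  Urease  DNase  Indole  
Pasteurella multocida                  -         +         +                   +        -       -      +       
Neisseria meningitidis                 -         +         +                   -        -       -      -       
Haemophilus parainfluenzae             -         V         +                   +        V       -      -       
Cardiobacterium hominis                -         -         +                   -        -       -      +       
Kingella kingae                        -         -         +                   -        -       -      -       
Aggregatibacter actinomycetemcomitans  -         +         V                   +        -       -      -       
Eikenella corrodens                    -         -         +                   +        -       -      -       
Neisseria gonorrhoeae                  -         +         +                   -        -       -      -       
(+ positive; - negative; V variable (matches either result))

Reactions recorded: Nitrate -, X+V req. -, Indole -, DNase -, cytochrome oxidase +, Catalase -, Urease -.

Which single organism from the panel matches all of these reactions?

Kingella kingae

X+V req. -: all 8 remaining candidates are consistent.
Catalase -: excludes Pasteurella multocida, Neisseria meningitidis, Aggregatibacter actinomycetemcomitans, Neisseria gonorrhoeae — 4 left.
Urease -: all 4 remaining candidates are consistent.
DNase -: all 4 remaining candidates are consistent.
Nitrate -: excludes Haemophilus parainfluenzae, Eikenella corrodens — 2 left.
cytochrome oxidase +: all 2 remaining candidates are consistent.
Indole -: excludes Cardiobacterium hominis — 1 left.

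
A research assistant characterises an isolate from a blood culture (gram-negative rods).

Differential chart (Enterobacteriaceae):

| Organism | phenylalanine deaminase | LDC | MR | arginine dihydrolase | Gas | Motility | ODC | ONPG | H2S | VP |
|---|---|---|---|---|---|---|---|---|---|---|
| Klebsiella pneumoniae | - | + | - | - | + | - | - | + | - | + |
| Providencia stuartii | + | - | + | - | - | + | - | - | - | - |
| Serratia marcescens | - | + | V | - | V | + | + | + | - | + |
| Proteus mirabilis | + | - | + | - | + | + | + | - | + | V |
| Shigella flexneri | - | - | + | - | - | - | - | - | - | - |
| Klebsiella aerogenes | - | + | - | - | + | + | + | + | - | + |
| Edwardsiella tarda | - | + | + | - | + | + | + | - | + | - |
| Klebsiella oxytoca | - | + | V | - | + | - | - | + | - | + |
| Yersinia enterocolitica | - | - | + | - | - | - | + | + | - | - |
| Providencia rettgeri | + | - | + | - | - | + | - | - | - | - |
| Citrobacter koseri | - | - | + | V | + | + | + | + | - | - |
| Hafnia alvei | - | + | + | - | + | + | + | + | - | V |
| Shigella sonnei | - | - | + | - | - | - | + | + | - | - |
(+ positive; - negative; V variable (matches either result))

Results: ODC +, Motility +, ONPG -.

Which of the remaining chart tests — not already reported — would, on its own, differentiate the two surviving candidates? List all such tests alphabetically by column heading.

LDC, phenylalanine deaminase

ODC +: excludes 5 organisms — 8 left.
ONPG -: excludes 6 organisms — 2 left.
Motility +: all 2 remaining candidates are consistent.
Two candidates remain: Edwardsiella tarda and Proteus mirabilis.
  phenylalanine deaminase: Edwardsiella tarda -, Proteus mirabilis + — discriminates.
  LDC: Edwardsiella tarda +, Proteus mirabilis - — discriminates.
  MR: + vs + — same for both, does not separate.
  arginine dihydrolase: - vs - — same for both, does not separate.
  Gas: + vs + — same for both, does not separate.
  H2S: + vs + — same for both, does not separate.
  VP: - vs V — variable for at least one, does not separate.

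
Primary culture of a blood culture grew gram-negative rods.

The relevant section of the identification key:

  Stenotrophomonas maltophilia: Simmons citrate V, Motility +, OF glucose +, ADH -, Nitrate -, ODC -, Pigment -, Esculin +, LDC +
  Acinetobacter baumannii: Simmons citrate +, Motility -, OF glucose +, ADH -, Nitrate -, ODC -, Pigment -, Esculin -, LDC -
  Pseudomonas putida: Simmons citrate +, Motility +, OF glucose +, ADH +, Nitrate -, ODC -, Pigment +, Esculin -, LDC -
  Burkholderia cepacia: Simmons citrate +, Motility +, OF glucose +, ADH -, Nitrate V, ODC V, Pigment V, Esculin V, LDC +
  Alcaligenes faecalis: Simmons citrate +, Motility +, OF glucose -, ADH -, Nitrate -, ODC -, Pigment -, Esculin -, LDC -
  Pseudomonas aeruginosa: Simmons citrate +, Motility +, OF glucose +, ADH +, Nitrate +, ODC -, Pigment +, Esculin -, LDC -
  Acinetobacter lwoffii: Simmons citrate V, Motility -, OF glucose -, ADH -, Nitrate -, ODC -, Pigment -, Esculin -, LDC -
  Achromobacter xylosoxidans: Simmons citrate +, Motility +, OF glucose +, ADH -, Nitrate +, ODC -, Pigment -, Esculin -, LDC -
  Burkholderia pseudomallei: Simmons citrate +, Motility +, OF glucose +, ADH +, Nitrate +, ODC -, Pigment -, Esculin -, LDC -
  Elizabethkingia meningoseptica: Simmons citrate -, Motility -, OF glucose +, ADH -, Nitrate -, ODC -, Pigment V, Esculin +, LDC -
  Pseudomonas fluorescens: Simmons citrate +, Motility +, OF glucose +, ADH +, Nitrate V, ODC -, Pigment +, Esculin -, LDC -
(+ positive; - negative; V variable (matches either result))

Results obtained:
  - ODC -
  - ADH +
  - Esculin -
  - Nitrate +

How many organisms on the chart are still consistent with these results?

ODC -: all 11 remaining candidates are consistent.
Esculin -: excludes Stenotrophomonas maltophilia, Elizabethkingia meningoseptica — 9 left.
ADH +: excludes 5 organisms — 4 left.
Nitrate +: excludes Pseudomonas putida — 3 left.
Still consistent: Burkholderia pseudomallei, Pseudomonas aeruginosa, Pseudomonas fluorescens.

3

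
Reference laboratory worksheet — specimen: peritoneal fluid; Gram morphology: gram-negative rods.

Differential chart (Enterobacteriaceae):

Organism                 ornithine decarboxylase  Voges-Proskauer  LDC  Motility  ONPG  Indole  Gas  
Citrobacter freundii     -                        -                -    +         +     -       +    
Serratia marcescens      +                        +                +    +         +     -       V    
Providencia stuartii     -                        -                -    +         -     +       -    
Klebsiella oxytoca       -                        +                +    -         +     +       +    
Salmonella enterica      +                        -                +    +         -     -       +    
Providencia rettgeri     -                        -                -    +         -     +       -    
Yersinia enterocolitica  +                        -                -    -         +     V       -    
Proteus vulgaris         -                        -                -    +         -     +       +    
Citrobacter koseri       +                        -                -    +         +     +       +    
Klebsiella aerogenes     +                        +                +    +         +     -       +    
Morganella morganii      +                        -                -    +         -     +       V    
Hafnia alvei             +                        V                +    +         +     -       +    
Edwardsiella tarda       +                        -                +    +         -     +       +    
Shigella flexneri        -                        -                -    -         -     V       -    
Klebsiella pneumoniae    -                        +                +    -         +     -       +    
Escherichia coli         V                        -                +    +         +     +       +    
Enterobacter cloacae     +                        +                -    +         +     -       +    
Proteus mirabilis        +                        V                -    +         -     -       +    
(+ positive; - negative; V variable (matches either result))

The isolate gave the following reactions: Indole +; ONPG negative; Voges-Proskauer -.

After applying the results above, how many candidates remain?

6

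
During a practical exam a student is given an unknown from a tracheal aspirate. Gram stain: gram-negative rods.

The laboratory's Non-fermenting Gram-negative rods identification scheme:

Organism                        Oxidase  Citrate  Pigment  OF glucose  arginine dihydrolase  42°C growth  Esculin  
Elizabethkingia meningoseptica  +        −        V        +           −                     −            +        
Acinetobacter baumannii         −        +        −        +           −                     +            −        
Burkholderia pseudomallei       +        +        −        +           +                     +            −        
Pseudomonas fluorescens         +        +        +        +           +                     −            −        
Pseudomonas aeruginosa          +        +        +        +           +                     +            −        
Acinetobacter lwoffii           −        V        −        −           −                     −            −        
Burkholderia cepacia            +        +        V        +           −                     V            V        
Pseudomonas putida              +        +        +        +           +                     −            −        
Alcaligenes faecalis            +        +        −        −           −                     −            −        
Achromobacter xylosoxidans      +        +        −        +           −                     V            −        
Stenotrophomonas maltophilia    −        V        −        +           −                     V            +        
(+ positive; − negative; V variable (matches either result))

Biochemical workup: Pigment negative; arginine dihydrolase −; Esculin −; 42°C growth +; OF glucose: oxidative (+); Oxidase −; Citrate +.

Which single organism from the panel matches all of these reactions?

Acinetobacter baumannii

Pigment −: excludes Pseudomonas fluorescens, Pseudomonas aeruginosa, Pseudomonas putida — 8 left.
arginine dihydrolase −: excludes Burkholderia pseudomallei — 7 left.
Esculin −: excludes Elizabethkingia meningoseptica, Stenotrophomonas maltophilia — 5 left.
42°C growth +: excludes Acinetobacter lwoffii, Alcaligenes faecalis — 3 left.
Citrate +: all 3 remaining candidates are consistent.
Oxidase −: excludes Burkholderia cepacia, Achromobacter xylosoxidans — 1 left.
OF glucose +: the one remaining candidate is consistent.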